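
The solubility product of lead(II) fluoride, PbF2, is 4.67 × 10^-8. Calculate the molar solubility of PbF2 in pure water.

2.27e-3 M

PbF2(s) ⇌ Pb^2+(aq) + 2 F^-(aq)
Ksp = [Pb^2+][F^-]^2
If s mol/L of PbF2 dissolves, [Pb^2+] = s and [F^-] = 2s.
Substituting: Ksp = s(2s)^2 = 4s^3
s^3 = 4.67 × 10^-8 / 4, so s = 2.27 × 10^-3 M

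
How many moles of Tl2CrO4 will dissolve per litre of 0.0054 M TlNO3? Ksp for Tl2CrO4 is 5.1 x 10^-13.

s ≈ 1.7 × 10^-8 M

Tl2CrO4(s) ⇌ 2 Tl^+ + CrO4^2-
Ksp = [Tl^+]^2[CrO4^2-]
If s mol/L dissolves here, [Tl^+] = 0.0054 + 2s ≈ 0.0054, [CrO4^2-] = s (common-ion effect: Tl^+ is already 0.0054 M).
Ksp ≈ (0.0054)^2 × s
s = 1.7 × 10^-8 M
Check: 2s = 3.5 × 10^-8 ≪ 0.0054, so the approximation is valid.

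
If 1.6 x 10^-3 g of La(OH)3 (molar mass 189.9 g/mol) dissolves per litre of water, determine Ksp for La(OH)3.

Ksp = 1.4 × 10^-19

Molar solubility s = (1.6 x 10^-3 g/L) / (189.9 g/mol) = 8.43 x 10^-6 M.
La(OH)3(s) ⇌ La^3+ + 3 OH^-
For each mole of La(OH)3 that dissolves: [La^3+] = s, [OH^-] = 3s.
Ksp = [La^3+][OH^-]^3
So Ksp = s × (3s)^3 = 27s^4
Ksp = 27 × (8.43 × 10^-6)^4 = 1.4 × 10^-19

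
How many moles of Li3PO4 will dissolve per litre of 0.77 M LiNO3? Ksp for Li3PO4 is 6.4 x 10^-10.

Li3PO4(s) ⇌ 3 Li^+(aq) + PO4^3-(aq)
Ksp = [Li^+]^3[PO4^3-]
Let s be the molar solubility in this solution. [Li^+] = 0.77 + 3s ≈ 0.77, [PO4^3-] = s (since Li^+ from LiNO3 dominates).
Ksp ≈ (0.77)^3 × s
s = 1.4 x 10^-9 M
Check: 3s = 4.2 × 10^-9 ≪ 0.77, so the approximation is valid.

s = 1.4e-9 M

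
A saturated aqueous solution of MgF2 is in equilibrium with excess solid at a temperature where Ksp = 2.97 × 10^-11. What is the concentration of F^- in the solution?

[F^-] = 3.90 × 10^-4 M

MgF2(s) <=> Mg^2+ + 2 F^-
Ksp = [Mg^2+][F^-]^2
With molar solubility s: [Mg^2+] = s, [F^-] = 2s.
Substituting: Ksp = s(2s)^2 = 4s^3
s = (2.97 × 10^-11 / 4)^(1/3) = 1.951 x 10^-4 M
[F^-] = 2s = 3.90 × 10^-4 M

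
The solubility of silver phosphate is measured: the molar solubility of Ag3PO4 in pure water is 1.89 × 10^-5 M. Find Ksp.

Ksp = 3.45 x 10^-18

Ag3PO4(s) ⇌ 3 Ag^+(aq) + PO4^3-(aq)
Let s = molar solubility. Then [Ag^+] = 3s and [PO4^3-] = s.
Ksp = [Ag^+]^3[PO4^3-]
So Ksp = (3s)^3 × s = 27s^4
With s = 1.89 x 10^-5: Ksp = 3.45 × 10^-18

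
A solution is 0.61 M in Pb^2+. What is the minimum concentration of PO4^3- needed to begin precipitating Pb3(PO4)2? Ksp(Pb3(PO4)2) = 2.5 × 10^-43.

[PO4^3-] = 1.0e-21 M

Pb3(PO4)2(s) <=> 3 Pb^2+(aq) + 2 PO4^3-(aq)
Ksp = [Pb^2+]^3[PO4^3-]^2
Precipitation begins when Q = Ksp. With [Pb^2+] = 0.61 M:
2.5 × 10^-43 = (0.61)^3 × [PO4^3-]^2
[PO4^3-] = (2.5 × 10^-43 / 2.27 × 10^-1)^(1/2) = 1.0 x 10^-21 M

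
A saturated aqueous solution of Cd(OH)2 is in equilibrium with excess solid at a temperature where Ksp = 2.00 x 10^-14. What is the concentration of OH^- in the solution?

[OH^-] = 3.42e-5 M

Cd(OH)2(s) ⇌ Cd^2+(aq) + 2 OH^-(aq)
Ksp = [Cd^2+][OH^-]^2
Let s = molar solubility. Then [Cd^2+] = s and [OH^-] = 2s.
So Ksp = s × (2s)^2 = 4s^3
s = (2.00 x 10^-14 / 4)^(1/3) = 1.710 x 10^-5 M
[OH^-] = 2s = 3.42 × 10^-5 M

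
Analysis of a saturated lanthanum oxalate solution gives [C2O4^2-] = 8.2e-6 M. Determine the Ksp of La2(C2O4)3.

1.6 × 10^-26

La2(C2O4)3(s) ⇌ 2 La^3+ + 3 C2O4^2-
Stoichiometry gives [La^3+] = (2/3)[C2O4^2-] = 5.47 × 10^-6 M.
Ksp = [La^3+]^2[C2O4^2-]^3
Ksp = (5.47 × 10^-6)^2 × (8.2 x 10^-6)^3 = 1.6 × 10^-26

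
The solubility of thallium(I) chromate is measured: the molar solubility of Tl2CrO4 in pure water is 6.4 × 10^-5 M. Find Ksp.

Ksp = 1.0e-12

Tl2CrO4(s) <=> 2 Tl^+(aq) + CrO4^2-(aq)
For each mole of Tl2CrO4 that dissolves: [Tl^+] = 2s, [CrO4^2-] = s.
Ksp = [Tl^+]^2[CrO4^2-]
So Ksp = (2s)^2 × s = 4s^3
With s = 6.4 x 10^-5: Ksp = 1.0 × 10^-12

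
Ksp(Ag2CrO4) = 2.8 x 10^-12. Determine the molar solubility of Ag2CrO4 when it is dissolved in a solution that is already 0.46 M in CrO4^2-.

s ≈ 1.2e-6 M

Ag2CrO4(s) <=> 2 Ag^+ + CrO4^2-
Ksp = [Ag^+]^2[CrO4^2-]
If s mol/L dissolves here, [Ag^+] = 2s, [CrO4^2-] = 0.46 + s ≈ 0.46 (common-ion effect: CrO4^2- is already 0.46 M).
Ksp ≈ (2s)^2 × 0.46
s = 1.2 x 10^-6 M
Check: s = 1.2 x 10^-6 ≪ 0.46, so the approximation is valid.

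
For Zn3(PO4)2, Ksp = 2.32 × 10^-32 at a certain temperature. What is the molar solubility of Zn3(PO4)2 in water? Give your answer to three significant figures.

Zn3(PO4)2(s) ⇌ 3 Zn^2+(aq) + 2 PO4^3-(aq)
Ksp = [Zn^2+]^3[PO4^3-]^2
Let s = molar solubility. Then [Zn^2+] = 3s and [PO4^3-] = 2s.
So Ksp = (3s)^3 × (2s)^2 = 108s^5
Solving, s = (2.32 × 10^-32/108)^(1/5) = 1.85 × 10^-7 M

s ≈ 1.85 × 10^-7 M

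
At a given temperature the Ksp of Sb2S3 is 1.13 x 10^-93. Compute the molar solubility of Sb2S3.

s = 1.01 × 10^-19 M

Sb2S3(s) <=> 2 Sb^3+ + 3 S^2-
Ksp = [Sb^3+]^2[S^2-]^3
With molar solubility s: [Sb^3+] = 2s, [S^2-] = 3s.
So Ksp = (2s)^2 × (3s)^3 = 108s^5
s^5 = 1.13 x 10^-93 / 108, so s = 1.01 × 10^-19 M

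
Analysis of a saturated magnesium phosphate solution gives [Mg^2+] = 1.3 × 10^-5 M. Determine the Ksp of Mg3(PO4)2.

Mg3(PO4)2(s) <=> 3 Mg^2+(aq) + 2 PO4^3-(aq)
Stoichiometry gives [PO4^3-] = (2/3)[Mg^2+] = 8.67 × 10^-6 M.
Ksp = [Mg^2+]^3[PO4^3-]^2
Ksp = (1.3 x 10^-5)^3 × (8.67 x 10^-6)^2 = 1.7 × 10^-25

1.7 x 10^-25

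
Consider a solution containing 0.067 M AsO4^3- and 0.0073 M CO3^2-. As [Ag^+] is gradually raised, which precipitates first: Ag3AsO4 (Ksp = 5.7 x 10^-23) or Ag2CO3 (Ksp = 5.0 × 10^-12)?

Each salt begins to precipitate when Q = Ksp, i.e. when [Ag^+] reaches its threshold.
For Ag3AsO4: 5.7 x 10^-23 = 0.067 × [Ag^+]^3  ⇒  [Ag^+] = 9.5 x 10^-8 M.
For Ag2CO3: 5.0 × 10^-12 = 0.0073 × [Ag^+]^2  ⇒  [Ag^+] = 2.6 × 10^-5 M.
The salt with the lower threshold [Ag^+] precipitates first: Ag3AsO4.

Ag3AsO4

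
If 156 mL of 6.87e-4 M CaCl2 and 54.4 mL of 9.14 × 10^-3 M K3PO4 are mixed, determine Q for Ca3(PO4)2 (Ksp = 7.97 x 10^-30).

Total volume = 156 + 54.4 = 210.4 mL.
[Ca^2+] = 6.87 x 10^-4 × (156/210.4) = 5.094 × 10^-4 M
[PO4^3-] = 9.14 × 10^-3 × (54.4/210.4) = 2.363 × 10^-3 M
Ca3(PO4)2(s) ⇌ 3 Ca^2+ + 2 PO4^3-, so Q = [Ca^2+]^3[PO4^3-]^2
Q = (5.094 × 10^-4)^3(2.363 × 10^-3)^2 = 7.38 × 10^-16
Q > Ksp, so Ca3(PO4)2 will precipitate.

7.38 × 10^-16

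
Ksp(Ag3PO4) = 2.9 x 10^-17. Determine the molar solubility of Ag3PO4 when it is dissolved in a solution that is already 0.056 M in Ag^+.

s ≈ 1.7e-13 M

Ag3PO4(s) ⇌ 3 Ag^+(aq) + PO4^3-(aq)
Ksp = [Ag^+]^3[PO4^3-]
If s mol/L dissolves here, [Ag^+] = 0.056 + 3s ≈ 0.056, [PO4^3-] = s (Ksp is small, so little additional dissolves).
Ksp ≈ (0.056)^3 × s
s = 1.7 × 10^-13 M
Check: 3s = 5.0 x 10^-13 ≪ 0.056, so the approximation is valid.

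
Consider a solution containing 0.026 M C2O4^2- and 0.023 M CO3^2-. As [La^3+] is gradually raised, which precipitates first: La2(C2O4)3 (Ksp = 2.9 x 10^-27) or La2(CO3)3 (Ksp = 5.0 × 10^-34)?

Precipitation of each salt starts when its ion product equals its Ksp.
For La2(C2O4)3: 2.9 x 10^-27 = (0.026)^3 × [La^3+]^2  ⇒  [La^3+] = 1.3 x 10^-11 M.
For La2(CO3)3: 5.0 × 10^-34 = (0.023)^3 × [La^3+]^2  ⇒  [La^3+] = 6.4 × 10^-15 M.
The salt with the lower threshold [La^3+] precipitates first: La2(CO3)3.

La2(CO3)3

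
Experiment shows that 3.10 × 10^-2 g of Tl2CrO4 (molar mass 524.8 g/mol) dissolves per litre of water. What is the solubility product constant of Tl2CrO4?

Molar solubility s = (3.10 × 10^-2 g/L) / (524.8 g/mol) = 5.907 x 10^-5 M.
Tl2CrO4(s) ⇌ 2 Tl^+(aq) + CrO4^2-(aq)
Let s = molar solubility. Then [Tl^+] = 2s and [CrO4^2-] = s.
Ksp = [Tl^+]^2[CrO4^2-]
So Ksp = (2s)^2 × s = 4s^3
With s = 5.907 x 10^-5: Ksp = 8.24 x 10^-13

Ksp ≈ 8.24e-13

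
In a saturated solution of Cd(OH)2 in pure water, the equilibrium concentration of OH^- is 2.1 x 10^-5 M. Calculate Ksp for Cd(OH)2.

Cd(OH)2(s) <=> Cd^2+(aq) + 2 OH^-(aq)
Stoichiometry gives [Cd^2+] = (1/2)[OH^-] = 1.05 × 10^-5 M.
Ksp = [Cd^2+][OH^-]^2
Ksp = 1.05 x 10^-5 × (2.1 x 10^-5)^2 = 4.6 × 10^-15

Ksp ≈ 4.6e-15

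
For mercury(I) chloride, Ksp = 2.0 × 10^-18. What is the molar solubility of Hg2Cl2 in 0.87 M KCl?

s = 2.6 × 10^-18 M

Hg2Cl2(s) ⇌ Hg2^2+(aq) + 2 Cl^-(aq)
Ksp = [Hg2^2+][Cl^-]^2
If s mol/L dissolves here, [Hg2^2+] = s, [Cl^-] = 0.87 + 2s ≈ 0.87 (since Cl^- from KCl dominates).
Ksp ≈ s × (0.87)^2
s = 2.6 x 10^-18 M
Check: 2s = 5.3 × 10^-18 ≪ 0.87, so the approximation is valid.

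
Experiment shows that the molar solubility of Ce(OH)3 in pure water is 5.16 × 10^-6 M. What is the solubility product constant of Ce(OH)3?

Ce(OH)3(s) ⇌ Ce^3+(aq) + 3 OH^-(aq)
With molar solubility s: [Ce^3+] = s, [OH^-] = 3s.
Ksp = [Ce^3+][OH^-]^3
So Ksp = s × (3s)^3 = 27s^4
With s = 5.16 × 10^-6: Ksp = 1.91 x 10^-20

Ksp ≈ 1.91e-20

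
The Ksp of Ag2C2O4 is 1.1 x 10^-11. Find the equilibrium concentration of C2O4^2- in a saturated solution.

Ag2C2O4(s) ⇌ 2 Ag^+ + C2O4^2-
Ksp = [Ag^+]^2[C2O4^2-]
For each mole of Ag2C2O4 that dissolves: [Ag^+] = 2s, [C2O4^2-] = s.
Substituting: Ksp = (2s)^2s = 4s^3
Solving, s = (1.1 x 10^-11/4)^(1/3) = 1.40 x 10^-4 M
[C2O4^2-] = s = 1.4 × 10^-4 M

1.4 × 10^-4 M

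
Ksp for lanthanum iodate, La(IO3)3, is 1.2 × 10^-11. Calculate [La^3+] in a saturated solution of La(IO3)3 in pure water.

La(IO3)3(s) ⇌ La^3+(aq) + 3 IO3^-(aq)
Ksp = [La^3+][IO3^-]^3
Let s = molar solubility. Then [La^3+] = s and [IO3^-] = 3s.
Substituting: Ksp = s(3s)^3 = 27s^4
Solving, s = (1.2 × 10^-11/27)^(1/4) = 8.16 x 10^-4 M
[La^3+] = s = 8.2 × 10^-4 M

8.2 x 10^-4 M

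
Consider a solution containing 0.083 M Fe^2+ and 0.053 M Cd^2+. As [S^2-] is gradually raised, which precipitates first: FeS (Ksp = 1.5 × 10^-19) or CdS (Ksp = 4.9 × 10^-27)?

CdS

Each salt begins to precipitate when Q = Ksp, i.e. when [S^2-] reaches its threshold.
For FeS: 1.5 × 10^-19 = 0.083 × [S^2-]  ⇒  [S^2-] = 1.8 x 10^-18 M.
For CdS: 4.9 × 10^-27 = 0.053 × [S^2-]  ⇒  [S^2-] = 9.2 × 10^-26 M.
The salt with the lower threshold [S^2-] precipitates first: CdS.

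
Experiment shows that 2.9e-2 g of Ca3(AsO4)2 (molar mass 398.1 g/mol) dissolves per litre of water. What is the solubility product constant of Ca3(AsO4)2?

Ksp ≈ 2.2e-19

Molar solubility s = (2.9 × 10^-2 g/L) / (398.1 g/mol) = 7.28 x 10^-5 M.
Ca3(AsO4)2(s) ⇌ 3 Ca^2+ + 2 AsO4^3-
For each mole of Ca3(AsO4)2 that dissolves: [Ca^2+] = 3s, [AsO4^3-] = 2s.
Ksp = [Ca^2+]^3[AsO4^3-]^2
Ksp = (3s)^3(2s)^2 = 108s^5
With s = 7.28 x 10^-5: Ksp = 2.2 × 10^-19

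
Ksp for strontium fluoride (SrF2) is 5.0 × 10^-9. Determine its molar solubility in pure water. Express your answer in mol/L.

1.1e-3 M

SrF2(s) <=> Sr^2+(aq) + 2 F^-(aq)
Ksp = [Sr^2+][F^-]^2
With molar solubility s: [Sr^2+] = s, [F^-] = 2s.
Ksp = s(2s)^2 = 4s^3
s^3 = 5.0 × 10^-9 / 4, so s = 1.1 × 10^-3 M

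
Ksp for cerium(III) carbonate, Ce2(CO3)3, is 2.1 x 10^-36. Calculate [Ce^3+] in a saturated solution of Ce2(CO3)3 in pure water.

[Ce^3+] = 5.7e-8 M

Ce2(CO3)3(s) ⇌ 2 Ce^3+ + 3 CO3^2-
Ksp = [Ce^3+]^2[CO3^2-]^3
With molar solubility s: [Ce^3+] = 2s, [CO3^2-] = 3s.
Substituting: Ksp = (2s)^2(3s)^3 = 108s^5
s = (2.1 x 10^-36 / 108)^(1/5) = 2.87 x 10^-8 M
[Ce^3+] = 2s = 5.7 x 10^-8 M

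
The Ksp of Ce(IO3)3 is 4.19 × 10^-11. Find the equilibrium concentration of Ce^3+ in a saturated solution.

Ce(IO3)3(s) ⇌ Ce^3+ + 3 IO3^-
Ksp = [Ce^3+][IO3^-]^3
Let s = molar solubility. Then [Ce^3+] = s and [IO3^-] = 3s.
Substituting: Ksp = s(3s)^3 = 27s^4
s^4 = 4.19 × 10^-11 / 27, so s = 1.116 × 10^-3 M
[Ce^3+] = s = 1.12 × 10^-3 M

1.12 × 10^-3 M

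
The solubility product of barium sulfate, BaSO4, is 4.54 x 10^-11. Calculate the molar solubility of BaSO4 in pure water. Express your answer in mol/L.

s = 6.74 × 10^-6 M

BaSO4(s) ⇌ Ba^2+ + SO4^2-
Ksp = [Ba^2+][SO4^2-]
With molar solubility s: [Ba^2+] = s, [SO4^2-] = s.
Ksp = s^2
s = √(4.54 x 10^-11) = 6.74 × 10^-6 M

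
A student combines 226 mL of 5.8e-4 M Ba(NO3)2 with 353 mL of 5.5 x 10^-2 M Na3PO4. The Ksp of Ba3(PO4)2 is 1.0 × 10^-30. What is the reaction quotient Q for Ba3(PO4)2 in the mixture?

Q = 1.3 x 10^-14

Total volume = 226 + 353 = 579 mL.
[Ba^2+] = 5.8 x 10^-4 × (226/579) = 2.26 x 10^-4 M
[PO4^3-] = 5.5 x 10^-2 × (353/579) = 3.35 x 10^-2 M
Ba3(PO4)2(s) ⇌ 3 Ba^2+ + 2 PO4^3-, so Q = [Ba^2+]^3[PO4^3-]^2
Q = (2.26 × 10^-4)^3(3.35 × 10^-2)^2 = 1.3 × 10^-14
Q > Ksp, so Ba3(PO4)2 will precipitate.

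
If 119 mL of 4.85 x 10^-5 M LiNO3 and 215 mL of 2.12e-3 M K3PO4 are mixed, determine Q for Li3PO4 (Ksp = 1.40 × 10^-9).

Total volume = 119 + 215 = 334 mL.
[Li^+] = 4.85 × 10^-5 × (119/334) = 1.728 × 10^-5 M
[PO4^3-] = 2.12 × 10^-3 × (215/334) = 1.365 × 10^-3 M
Li3PO4(s) ⇌ 3 Li^+ + PO4^3-, so Q = [Li^+]^3[PO4^3-]
Q = (1.728 x 10^-5)^3(1.365 × 10^-3) = 7.04 x 10^-18
Q < Ksp, so no precipitate of Li3PO4 forms.

Q = 7.04 × 10^-18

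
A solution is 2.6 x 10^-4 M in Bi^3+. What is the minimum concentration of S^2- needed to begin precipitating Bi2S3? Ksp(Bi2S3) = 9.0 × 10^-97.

2.4 x 10^-30 M

Bi2S3(s) ⇌ 2 Bi^3+(aq) + 3 S^2-(aq)
Ksp = [Bi^3+]^2[S^2-]^3
Precipitation begins when Q = Ksp. With [Bi^3+] = 2.6 x 10^-4 M:
9.0 × 10^-97 = (2.6 x 10^-4)^2 × [S^2-]^3
[S^2-] = (9.0 × 10^-97 / 6.76 x 10^-8)^(1/3) = 2.4 × 10^-30 M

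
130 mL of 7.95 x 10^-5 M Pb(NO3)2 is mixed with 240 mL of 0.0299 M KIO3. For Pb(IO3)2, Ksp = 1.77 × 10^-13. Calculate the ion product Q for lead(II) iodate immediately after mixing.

Q = 1.05e-8

Total volume = 130 + 240 = 370 mL.
[Pb^2+] = 7.95 x 10^-5 × (130/370) = 2.793 × 10^-5 M
[IO3^-] = 2.99 × 10^-2 × (240/370) = 1.939 × 10^-2 M
Pb(IO3)2(s) ⇌ Pb^2+ + 2 IO3^-, so Q = [Pb^2+][IO3^-]^2
Q = (2.793 × 10^-5)(1.939 × 10^-2)^2 = 1.05 x 10^-8
Q > Ksp, so Pb(IO3)2 will precipitate.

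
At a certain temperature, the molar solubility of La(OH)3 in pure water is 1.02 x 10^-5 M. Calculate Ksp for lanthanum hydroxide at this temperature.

Ksp ≈ 2.92e-19

La(OH)3(s) ⇌ La^3+ + 3 OH^-
Let s = molar solubility. Then [La^3+] = s and [OH^-] = 3s.
Ksp = [La^3+][OH^-]^3
Ksp = s(3s)^3 = 27s^4
With s = 1.02 x 10^-5: Ksp = 2.92 × 10^-19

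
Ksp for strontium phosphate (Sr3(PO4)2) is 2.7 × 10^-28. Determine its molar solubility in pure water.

Sr3(PO4)2(s) ⇌ 3 Sr^2+(aq) + 2 PO4^3-(aq)
Ksp = [Sr^2+]^3[PO4^3-]^2
For each mole of Sr3(PO4)2 that dissolves: [Sr^2+] = 3s, [PO4^3-] = 2s.
Substituting: Ksp = (3s)^3(2s)^2 = 108s^5
s^5 = 2.7 × 10^-28 / 108, so s = 1.2 × 10^-6 M

1.2 × 10^-6 M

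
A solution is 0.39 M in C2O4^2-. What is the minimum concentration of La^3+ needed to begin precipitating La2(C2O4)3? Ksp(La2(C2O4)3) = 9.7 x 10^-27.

La2(C2O4)3(s) ⇌ 2 La^3+(aq) + 3 C2O4^2-(aq)
Ksp = [La^3+]^2[C2O4^2-]^3
Precipitation begins when Q = Ksp. With [C2O4^2-] = 0.39 M:
9.7 x 10^-27 = (0.39)^3 × [La^3+]^2
[La^3+] = (9.7 x 10^-27 / 5.93 × 10^-2)^(1/2) = 4.0 x 10^-13 M

4.0 × 10^-13 M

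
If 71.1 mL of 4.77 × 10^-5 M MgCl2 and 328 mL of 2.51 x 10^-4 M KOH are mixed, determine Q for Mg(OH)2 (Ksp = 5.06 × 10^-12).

Total volume = 71.1 + 328 = 399.1 mL.
[Mg^2+] = 4.77 x 10^-5 × (71.1/399.1) = 8.498 x 10^-6 M
[OH^-] = 2.51 × 10^-4 × (328/399.1) = 2.063 × 10^-4 M
Mg(OH)2(s) ⇌ Mg^2+(aq) + 2 OH^-(aq), so Q = [Mg^2+][OH^-]^2
Q = (8.498 x 10^-6)(2.063 × 10^-4)^2 = 3.62 × 10^-13
Q < Ksp, so no precipitate of Mg(OH)2 forms.

Q = 3.62 x 10^-13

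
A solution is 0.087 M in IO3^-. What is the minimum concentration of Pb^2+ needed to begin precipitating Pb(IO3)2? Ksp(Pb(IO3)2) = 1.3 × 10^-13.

Pb(IO3)2(s) ⇌ Pb^2+(aq) + 2 IO3^-(aq)
Ksp = [Pb^2+][IO3^-]^2
Precipitation begins when Q = Ksp. With [IO3^-] = 0.087 M:
1.3 × 10^-13 = (0.087)^2 × [Pb^2+]
[Pb^2+] = (1.3 × 10^-13 / 7.57 × 10^-3) = 1.7 × 10^-11 M

1.7 x 10^-11 M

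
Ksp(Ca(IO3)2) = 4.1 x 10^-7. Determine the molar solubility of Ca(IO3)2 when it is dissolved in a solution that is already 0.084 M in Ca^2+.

s = 1.1 × 10^-3 M

Ca(IO3)2(s) ⇌ Ca^2+ + 2 IO3^-
Ksp = [Ca^2+][IO3^-]^2
Let s = moles of Ca(IO3)2 that dissolve per litre. [Ca^2+] = 0.084 + s ≈ 0.084, [IO3^-] = 2s (Ksp is small, so little additional dissolves).
Ksp ≈ 0.084 × (2s)^2
s = 1.1 x 10^-3 M
Check: s = 1.1 x 10^-3 ≪ 0.084, so the approximation is valid.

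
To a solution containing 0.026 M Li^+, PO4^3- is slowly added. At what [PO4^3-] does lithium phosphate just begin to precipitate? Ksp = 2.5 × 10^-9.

Li3PO4(s) <=> 3 Li^+(aq) + PO4^3-(aq)
Ksp = [Li^+]^3[PO4^3-]
Precipitation begins when Q = Ksp. With [Li^+] = 0.026 M:
2.5 × 10^-9 = (0.026)^3 × [PO4^3-]
[PO4^3-] = (2.5 × 10^-9 / 1.76 x 10^-5) = 1.4 × 10^-4 M

1.4 × 10^-4 M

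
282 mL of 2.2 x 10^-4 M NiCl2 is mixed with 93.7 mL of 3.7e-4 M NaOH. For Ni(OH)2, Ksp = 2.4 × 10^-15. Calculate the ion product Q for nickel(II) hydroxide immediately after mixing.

1.4 × 10^-12

Total volume = 282 + 93.7 = 375.7 mL.
[Ni^2+] = 2.2 × 10^-4 × (282/375.7) = 1.65 x 10^-4 M
[OH^-] = 3.7 × 10^-4 × (93.7/375.7) = 9.23 x 10^-5 M
Ni(OH)2(s) ⇌ Ni^2+(aq) + 2 OH^-(aq), so Q = [Ni^2+][OH^-]^2
Q = (1.65 × 10^-4)(9.23 × 10^-5)^2 = 1.4 × 10^-12
Q > Ksp, so Ni(OH)2 will precipitate.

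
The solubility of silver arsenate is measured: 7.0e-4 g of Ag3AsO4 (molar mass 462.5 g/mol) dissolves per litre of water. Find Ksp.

Molar solubility s = (7.0 × 10^-4 g/L) / (462.5 g/mol) = 1.51 × 10^-6 M.
Ag3AsO4(s) <=> 3 Ag^+ + AsO4^3-
Let s = molar solubility. Then [Ag^+] = 3s and [AsO4^3-] = s.
Ksp = [Ag^+]^3[AsO4^3-]
Substituting: Ksp = (3s)^3s = 27s^4
With s = 1.51 × 10^-6: Ksp = 1.4 × 10^-22

Ksp = 1.4 × 10^-22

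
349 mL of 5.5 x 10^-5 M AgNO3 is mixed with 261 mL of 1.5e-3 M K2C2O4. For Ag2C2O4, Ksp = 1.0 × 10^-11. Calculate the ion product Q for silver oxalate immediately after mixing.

Total volume = 349 + 261 = 610 mL.
[Ag^+] = 5.5 × 10^-5 × (349/610) = 3.15 × 10^-5 M
[C2O4^2-] = 1.5 x 10^-3 × (261/610) = 6.42 × 10^-4 M
Ag2C2O4(s) ⇌ 2 Ag^+ + C2O4^2-, so Q = [Ag^+]^2[C2O4^2-]
Q = (3.15 × 10^-5)^2(6.42 x 10^-4) = 6.4 × 10^-13
Q < Ksp, so no precipitate of Ag2C2O4 forms.

Q = 6.4 × 10^-13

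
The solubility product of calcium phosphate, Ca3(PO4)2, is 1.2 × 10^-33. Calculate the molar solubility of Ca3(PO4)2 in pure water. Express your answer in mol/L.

Ca3(PO4)2(s) ⇌ 3 Ca^2+(aq) + 2 PO4^3-(aq)
Ksp = [Ca^2+]^3[PO4^3-]^2
With molar solubility s: [Ca^2+] = 3s, [PO4^3-] = 2s.
Ksp = (3s)^3(2s)^2 = 108s^5
s^5 = 1.2 × 10^-33 / 108, so s = 1.0 × 10^-7 M

1.0 × 10^-7 M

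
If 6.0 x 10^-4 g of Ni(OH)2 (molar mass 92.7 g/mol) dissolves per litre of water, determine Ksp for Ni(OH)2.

Ksp ≈ 1.1 × 10^-15

Molar solubility s = (6.0 × 10^-4 g/L) / (92.7 g/mol) = 6.47 × 10^-6 M.
Ni(OH)2(s) <=> Ni^2+(aq) + 2 OH^-(aq)
Let s = molar solubility. Then [Ni^2+] = s and [OH^-] = 2s.
Ksp = [Ni^2+][OH^-]^2
Ksp = s(2s)^2 = 4s^3
With s = 6.47 × 10^-6: Ksp = 1.1 × 10^-15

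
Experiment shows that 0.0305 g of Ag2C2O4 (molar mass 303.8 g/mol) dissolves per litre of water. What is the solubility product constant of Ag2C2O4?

Ksp = 4.05 x 10^-12

Molar solubility s = (3.05 x 10^-2 g/L) / (303.8 g/mol) = 1.004 x 10^-4 M.
Ag2C2O4(s) <=> 2 Ag^+ + C2O4^2-
If s mol/L of Ag2C2O4 dissolves, [Ag^+] = 2s and [C2O4^2-] = s.
Ksp = [Ag^+]^2[C2O4^2-]
So Ksp = (2s)^2 × s = 4s^3
With s = 1.004 × 10^-4: Ksp = 4.05 x 10^-12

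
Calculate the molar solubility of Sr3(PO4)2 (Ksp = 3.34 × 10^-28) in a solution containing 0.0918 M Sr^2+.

Sr3(PO4)2(s) ⇌ 3 Sr^2+ + 2 PO4^3-
Ksp = [Sr^2+]^3[PO4^3-]^2
If s mol/L dissolves here, [Sr^2+] = 0.0918 + 3s ≈ 0.0918, [PO4^3-] = 2s (since the Sr^2+ already present dominates).
Ksp ≈ (0.0918)^3 × (2s)^2
s = 3.29 x 10^-13 M
Check: 3s = 9.9 × 10^-13 ≪ 0.0918, so the approximation is valid.

s = 3.29 x 10^-13 M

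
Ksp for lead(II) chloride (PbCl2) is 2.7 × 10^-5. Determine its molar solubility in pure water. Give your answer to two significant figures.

PbCl2(s) <=> Pb^2+(aq) + 2 Cl^-(aq)
Ksp = [Pb^2+][Cl^-]^2
With molar solubility s: [Pb^2+] = s, [Cl^-] = 2s.
Ksp = s(2s)^2 = 4s^3
s^3 = 2.7 × 10^-5 / 4, so s = 1.9 × 10^-2 M

s ≈ 1.9 × 10^-2 M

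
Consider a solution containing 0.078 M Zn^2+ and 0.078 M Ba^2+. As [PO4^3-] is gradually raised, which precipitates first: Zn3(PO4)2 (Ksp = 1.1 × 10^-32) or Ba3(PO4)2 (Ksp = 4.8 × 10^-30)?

Zn3(PO4)2

Precipitation of each salt starts when its ion product equals its Ksp.
For Zn3(PO4)2: 1.1 × 10^-32 = (0.078)^3 × [PO4^3-]^2  ⇒  [PO4^3-] = 4.8 × 10^-15 M.
For Ba3(PO4)2: 4.8 × 10^-30 = (0.078)^3 × [PO4^3-]^2  ⇒  [PO4^3-] = 1.0 × 10^-13 M.
The salt with the lower threshold [PO4^3-] precipitates first: Zn3(PO4)2.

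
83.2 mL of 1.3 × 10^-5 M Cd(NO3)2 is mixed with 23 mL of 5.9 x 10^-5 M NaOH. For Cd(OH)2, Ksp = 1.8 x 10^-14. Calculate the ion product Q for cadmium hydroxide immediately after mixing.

Q ≈ 1.7 x 10^-15

Total volume = 83.2 + 23 = 106.2 mL.
[Cd^2+] = 1.3 x 10^-5 × (83.2/106.2) = 1.02 × 10^-5 M
[OH^-] = 5.9 × 10^-5 × (23/106.2) = 1.28 × 10^-5 M
Cd(OH)2(s) ⇌ Cd^2+(aq) + 2 OH^-(aq), so Q = [Cd^2+][OH^-]^2
Q = (1.02 × 10^-5)(1.28 × 10^-5)^2 = 1.7 x 10^-15
Q < Ksp, so no precipitate of Cd(OH)2 forms.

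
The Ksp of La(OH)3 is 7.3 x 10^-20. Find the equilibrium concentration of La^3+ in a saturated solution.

La(OH)3(s) ⇌ La^3+ + 3 OH^-
Ksp = [La^3+][OH^-]^3
For each mole of La(OH)3 that dissolves: [La^3+] = s, [OH^-] = 3s.
Substituting: Ksp = s(3s)^3 = 27s^4
s^4 = 7.3 x 10^-20 / 27, so s = 7.21 × 10^-6 M
[La^3+] = s = 7.2 × 10^-6 M

[La^3+] ≈ 7.2 × 10^-6 M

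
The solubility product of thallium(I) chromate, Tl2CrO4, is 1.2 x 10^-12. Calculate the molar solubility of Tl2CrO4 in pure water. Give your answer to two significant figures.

6.7 × 10^-5 M

Tl2CrO4(s) <=> 2 Tl^+(aq) + CrO4^2-(aq)
Ksp = [Tl^+]^2[CrO4^2-]
If s mol/L of Tl2CrO4 dissolves, [Tl^+] = 2s and [CrO4^2-] = s.
Substituting: Ksp = (2s)^2s = 4s^3
Solving, s = (1.2 x 10^-12/4)^(1/3) = 6.7 × 10^-5 M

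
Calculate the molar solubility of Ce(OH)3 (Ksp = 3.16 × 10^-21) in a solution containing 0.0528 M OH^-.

s = 2.15 x 10^-17 M

Ce(OH)3(s) ⇌ Ce^3+(aq) + 3 OH^-(aq)
Ksp = [Ce^3+][OH^-]^3
Let s = moles of Ce(OH)3 that dissolve per litre. [Ce^3+] = s, [OH^-] = 0.0528 + 3s ≈ 0.0528 (common-ion effect: OH^- is already 0.0528 M).
Ksp ≈ s × (0.0528)^3
s = 2.15 × 10^-17 M
Check: 3s = 6.4 × 10^-17 ≪ 0.0528, so the approximation is valid.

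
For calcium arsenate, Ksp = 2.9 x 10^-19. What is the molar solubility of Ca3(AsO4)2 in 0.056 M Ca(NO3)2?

s = 2.0 × 10^-8 M

Ca3(AsO4)2(s) ⇌ 3 Ca^2+(aq) + 2 AsO4^3-(aq)
Ksp = [Ca^2+]^3[AsO4^3-]^2
Let s = moles of Ca3(AsO4)2 that dissolve per litre. [Ca^2+] = 0.056 + 3s ≈ 0.056, [AsO4^3-] = 2s (Ksp is small, so little additional dissolves).
Ksp ≈ (0.056)^3 × (2s)^2
s = 2.0 × 10^-8 M
Check: 3s = 6.1 × 10^-8 ≪ 0.056, so the approximation is valid.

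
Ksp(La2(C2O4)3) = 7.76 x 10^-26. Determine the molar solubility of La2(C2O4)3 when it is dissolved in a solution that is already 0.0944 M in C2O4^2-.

s ≈ 4.80 x 10^-12 M

La2(C2O4)3(s) <=> 2 La^3+ + 3 C2O4^2-
Ksp = [La^3+]^2[C2O4^2-]^3
Let s = moles of La2(C2O4)3 that dissolve per litre. [La^3+] = 2s, [C2O4^2-] = 0.0944 + 3s ≈ 0.0944 (Ksp is small, so little additional dissolves).
Ksp ≈ (2s)^2 × (0.0944)^3
s = 4.80 × 10^-12 M
Check: 3s = 1.4 x 10^-11 ≪ 0.0944, so the approximation is valid.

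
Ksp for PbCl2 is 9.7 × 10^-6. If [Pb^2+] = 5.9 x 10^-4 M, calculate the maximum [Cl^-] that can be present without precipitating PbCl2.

PbCl2(s) ⇌ Pb^2+(aq) + 2 Cl^-(aq)
Ksp = [Pb^2+][Cl^-]^2
Precipitation begins when Q = Ksp. With [Pb^2+] = 5.9 x 10^-4 M:
9.7 × 10^-6 = (5.9 x 10^-4) × [Cl^-]^2
[Cl^-] = (9.7 × 10^-6 / 5.9 × 10^-4)^(1/2) = 1.3 × 10^-1 M

1.3 × 10^-1 M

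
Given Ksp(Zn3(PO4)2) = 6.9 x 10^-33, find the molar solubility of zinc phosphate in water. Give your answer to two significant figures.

Zn3(PO4)2(s) <=> 3 Zn^2+ + 2 PO4^3-
Ksp = [Zn^2+]^3[PO4^3-]^2
If s mol/L of Zn3(PO4)2 dissolves, [Zn^2+] = 3s and [PO4^3-] = 2s.
Ksp = (3s)^3(2s)^2 = 108s^5
s^5 = 6.9 x 10^-33 / 108, so s = 1.4 × 10^-7 M

s ≈ 1.4 × 10^-7 M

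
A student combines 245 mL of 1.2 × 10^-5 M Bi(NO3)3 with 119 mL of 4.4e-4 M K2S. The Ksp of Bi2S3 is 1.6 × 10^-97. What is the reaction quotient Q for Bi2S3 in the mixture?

Total volume = 245 + 119 = 364 mL.
[Bi^3+] = 1.2 × 10^-5 × (245/364) = 8.08 x 10^-6 M
[S^2-] = 4.4 × 10^-4 × (119/364) = 1.44 × 10^-4 M
Bi2S3(s) ⇌ 2 Bi^3+ + 3 S^2-, so Q = [Bi^3+]^2[S^2-]^3
Q = (8.08 × 10^-6)^2(1.44 × 10^-4)^3 = 1.9 x 10^-22
Q > Ksp, so Bi2S3 will precipitate.

Q = 1.9 × 10^-22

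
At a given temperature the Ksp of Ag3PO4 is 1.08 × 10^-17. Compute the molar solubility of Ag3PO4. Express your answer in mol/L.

Ag3PO4(s) <=> 3 Ag^+(aq) + PO4^3-(aq)
Ksp = [Ag^+]^3[PO4^3-]
Let s = molar solubility. Then [Ag^+] = 3s and [PO4^3-] = s.
Ksp = (3s)^3s = 27s^4
s^4 = 1.08 × 10^-17 / 27, so s = 2.51 x 10^-5 M

s ≈ 2.51 × 10^-5 M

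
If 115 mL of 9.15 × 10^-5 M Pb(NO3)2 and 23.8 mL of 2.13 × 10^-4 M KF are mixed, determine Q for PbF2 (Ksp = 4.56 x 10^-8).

1.01 × 10^-13

Total volume = 115 + 23.8 = 138.8 mL.
[Pb^2+] = 9.15 x 10^-5 × (115/138.8) = 7.581 × 10^-5 M
[F^-] = 2.13 × 10^-4 × (23.8/138.8) = 3.652 x 10^-5 M
PbF2(s) ⇌ Pb^2+ + 2 F^-, so Q = [Pb^2+][F^-]^2
Q = (7.581 × 10^-5)(3.652 × 10^-5)^2 = 1.01 × 10^-13
Q < Ksp, so no precipitate of PbF2 forms.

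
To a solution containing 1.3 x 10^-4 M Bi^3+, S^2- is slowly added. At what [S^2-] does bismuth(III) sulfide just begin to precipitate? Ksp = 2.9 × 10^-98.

Bi2S3(s) ⇌ 2 Bi^3+ + 3 S^2-
Ksp = [Bi^3+]^2[S^2-]^3
Precipitation begins when Q = Ksp. With [Bi^3+] = 1.3 x 10^-4 M:
2.9 × 10^-98 = (1.3 x 10^-4)^2 × [S^2-]^3
[S^2-] = (2.9 × 10^-98 / 1.69 × 10^-8)^(1/3) = 1.2 × 10^-30 M

1.2 × 10^-30 M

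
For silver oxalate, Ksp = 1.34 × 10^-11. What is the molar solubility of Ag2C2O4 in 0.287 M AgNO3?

Ag2C2O4(s) ⇌ 2 Ag^+(aq) + C2O4^2-(aq)
Ksp = [Ag^+]^2[C2O4^2-]
Let s be the molar solubility in this solution. [Ag^+] = 0.287 + 2s ≈ 0.287, [C2O4^2-] = s (common-ion effect: Ag^+ is already 0.287 M).
Ksp ≈ (0.287)^2 × s
s = 1.63 × 10^-10 M
Check: 2s = 3.3 × 10^-10 ≪ 0.287, so the approximation is valid.

1.63e-10 M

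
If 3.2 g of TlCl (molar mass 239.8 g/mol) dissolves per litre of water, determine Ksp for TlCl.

Molar solubility s = (3.2 g/L) / (239.8 g/mol) = 1.33 x 10^-2 M.
TlCl(s) ⇌ Tl^+(aq) + Cl^-(aq)
With molar solubility s: [Tl^+] = s, [Cl^-] = s.
Ksp = [Tl^+][Cl^-]
Ksp = (s)(s) = s^2
Ksp = (1.33 × 10^-2)^2 = 1.8 x 10^-4

Ksp = 1.8 x 10^-4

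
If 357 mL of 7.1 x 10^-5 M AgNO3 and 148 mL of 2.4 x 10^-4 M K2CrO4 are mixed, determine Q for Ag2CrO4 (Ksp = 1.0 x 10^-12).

Total volume = 357 + 148 = 505 mL.
[Ag^+] = 7.1 × 10^-5 × (357/505) = 5.02 x 10^-5 M
[CrO4^2-] = 2.4 × 10^-4 × (148/505) = 7.03 × 10^-5 M
Ag2CrO4(s) ⇌ 2 Ag^+(aq) + CrO4^2-(aq), so Q = [Ag^+]^2[CrO4^2-]
Q = (5.02 × 10^-5)^2(7.03 × 10^-5) = 1.8 × 10^-13
Q < Ksp, so no precipitate of Ag2CrO4 forms.

Q = 1.8 x 10^-13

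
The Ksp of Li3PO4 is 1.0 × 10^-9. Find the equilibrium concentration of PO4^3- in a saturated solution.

Li3PO4(s) ⇌ 3 Li^+ + PO4^3-
Ksp = [Li^+]^3[PO4^3-]
With molar solubility s: [Li^+] = 3s, [PO4^3-] = s.
Substituting: Ksp = (3s)^3s = 27s^4
Solving, s = (1.0 × 10^-9/27)^(1/4) = 2.47 x 10^-3 M
[PO4^3-] = s = 2.5 × 10^-3 M

[PO4^3-] ≈ 2.5 × 10^-3 M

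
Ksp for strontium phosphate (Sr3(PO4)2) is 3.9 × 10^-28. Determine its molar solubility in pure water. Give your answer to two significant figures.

s ≈ 1.3e-6 M

Sr3(PO4)2(s) ⇌ 3 Sr^2+(aq) + 2 PO4^3-(aq)
Ksp = [Sr^2+]^3[PO4^3-]^2
If s mol/L of Sr3(PO4)2 dissolves, [Sr^2+] = 3s and [PO4^3-] = 2s.
So Ksp = (3s)^3 × (2s)^2 = 108s^5
Solving, s = (3.9 × 10^-28/108)^(1/5) = 1.3 × 10^-6 M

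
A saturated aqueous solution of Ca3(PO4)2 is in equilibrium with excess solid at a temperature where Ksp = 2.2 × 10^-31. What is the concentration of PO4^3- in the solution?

Ca3(PO4)2(s) ⇌ 3 Ca^2+ + 2 PO4^3-
Ksp = [Ca^2+]^3[PO4^3-]^2
With molar solubility s: [Ca^2+] = 3s, [PO4^3-] = 2s.
Substituting: Ksp = (3s)^3(2s)^2 = 108s^5
s^5 = 2.2 × 10^-31 / 108, so s = 2.90 x 10^-7 M
[PO4^3-] = 2s = 5.8 × 10^-7 M

[PO4^3-] ≈ 5.8 × 10^-7 M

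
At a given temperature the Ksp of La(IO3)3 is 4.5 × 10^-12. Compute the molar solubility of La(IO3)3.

6.4 × 10^-4 M

La(IO3)3(s) ⇌ La^3+ + 3 IO3^-
Ksp = [La^3+][IO3^-]^3
If s mol/L of La(IO3)3 dissolves, [La^3+] = s and [IO3^-] = 3s.
Ksp = s(3s)^3 = 27s^4
Solving, s = (4.5 × 10^-12/27)^(1/4) = 6.4 × 10^-4 M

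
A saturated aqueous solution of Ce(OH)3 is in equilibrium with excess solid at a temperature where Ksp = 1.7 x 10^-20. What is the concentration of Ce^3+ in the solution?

Ce(OH)3(s) ⇌ Ce^3+ + 3 OH^-
Ksp = [Ce^3+][OH^-]^3
If s mol/L of Ce(OH)3 dissolves, [Ce^3+] = s and [OH^-] = 3s.
Substituting: Ksp = s(3s)^3 = 27s^4
Solving, s = (1.7 x 10^-20/27)^(1/4) = 5.01 × 10^-6 M
[Ce^3+] = s = 5.0 × 10^-6 M

[Ce^3+] ≈ 5.0 × 10^-6 M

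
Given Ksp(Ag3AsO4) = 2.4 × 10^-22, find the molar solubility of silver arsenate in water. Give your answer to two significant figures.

s = 1.7 × 10^-6 M

Ag3AsO4(s) ⇌ 3 Ag^+ + AsO4^3-
Ksp = [Ag^+]^3[AsO4^3-]
With molar solubility s: [Ag^+] = 3s, [AsO4^3-] = s.
Substituting: Ksp = (3s)^3s = 27s^4
s = (2.4 × 10^-22 / 27)^(1/4) = 1.7 × 10^-6 M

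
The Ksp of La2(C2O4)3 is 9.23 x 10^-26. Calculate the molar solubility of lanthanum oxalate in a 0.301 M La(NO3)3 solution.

s = 3.35 × 10^-9 M

La2(C2O4)3(s) <=> 2 La^3+(aq) + 3 C2O4^2-(aq)
Ksp = [La^3+]^2[C2O4^2-]^3
Let s = moles of La2(C2O4)3 that dissolve per litre. [La^3+] = 0.301 + 2s ≈ 0.301, [C2O4^2-] = 3s (common-ion effect: La^3+ is already 0.301 M).
Ksp ≈ (0.301)^2 × (3s)^3
s = 3.35 × 10^-9 M
Check: 2s = 6.7 x 10^-9 ≪ 0.301, so the approximation is valid.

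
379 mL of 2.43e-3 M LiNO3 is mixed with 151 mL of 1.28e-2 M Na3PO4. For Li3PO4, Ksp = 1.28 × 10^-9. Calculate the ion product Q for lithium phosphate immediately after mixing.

1.91 x 10^-11

Total volume = 379 + 151 = 530 mL.
[Li^+] = 2.43 × 10^-3 × (379/530) = 1.738 × 10^-3 M
[PO4^3-] = 1.28 × 10^-2 × (151/530) = 3.647 x 10^-3 M
Li3PO4(s) ⇌ 3 Li^+ + PO4^3-, so Q = [Li^+]^3[PO4^3-]
Q = (1.738 × 10^-3)^3(3.647 x 10^-3) = 1.91 × 10^-11
Q < Ksp, so no precipitate of Li3PO4 forms.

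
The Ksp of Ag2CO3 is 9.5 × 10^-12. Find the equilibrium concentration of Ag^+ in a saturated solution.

Ag2CO3(s) ⇌ 2 Ag^+(aq) + CO3^2-(aq)
Ksp = [Ag^+]^2[CO3^2-]
If s mol/L of Ag2CO3 dissolves, [Ag^+] = 2s and [CO3^2-] = s.
Ksp = (2s)^2s = 4s^3
s = (9.5 × 10^-12 / 4)^(1/3) = 1.33 x 10^-4 M
[Ag^+] = 2s = 2.7 × 10^-4 M

[Ag^+] ≈ 2.7 x 10^-4 M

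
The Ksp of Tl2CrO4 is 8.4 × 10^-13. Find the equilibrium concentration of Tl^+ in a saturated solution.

Tl2CrO4(s) <=> 2 Tl^+ + CrO4^2-
Ksp = [Tl^+]^2[CrO4^2-]
For each mole of Tl2CrO4 that dissolves: [Tl^+] = 2s, [CrO4^2-] = s.
So Ksp = (2s)^2 × s = 4s^3
s^3 = 8.4 × 10^-13 / 4, so s = 5.94 × 10^-5 M
[Tl^+] = 2s = 1.2 x 10^-4 M

1.2 × 10^-4 M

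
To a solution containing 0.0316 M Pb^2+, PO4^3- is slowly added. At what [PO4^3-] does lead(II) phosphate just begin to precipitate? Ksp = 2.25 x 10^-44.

Pb3(PO4)2(s) <=> 3 Pb^2+(aq) + 2 PO4^3-(aq)
Ksp = [Pb^2+]^3[PO4^3-]^2
Precipitation begins when Q = Ksp. With [Pb^2+] = 0.0316 M:
2.25 x 10^-44 = (0.0316)^3 × [PO4^3-]^2
[PO4^3-] = (2.25 x 10^-44 / 3.155 × 10^-5)^(1/2) = 2.67 x 10^-20 M

[PO4^3-] ≈ 2.67e-20 M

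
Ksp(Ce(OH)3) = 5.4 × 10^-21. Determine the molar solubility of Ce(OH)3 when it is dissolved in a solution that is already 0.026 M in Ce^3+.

Ce(OH)3(s) ⇌ Ce^3+(aq) + 3 OH^-(aq)
Ksp = [Ce^3+][OH^-]^3
If s mol/L dissolves here, [Ce^3+] = 0.026 + s ≈ 0.026, [OH^-] = 3s (since the Ce^3+ already present dominates).
Ksp ≈ 0.026 × (3s)^3
s = 2.0 × 10^-7 M
Check: s = 2.0 × 10^-7 ≪ 0.026, so the approximation is valid.

s ≈ 2.0e-7 M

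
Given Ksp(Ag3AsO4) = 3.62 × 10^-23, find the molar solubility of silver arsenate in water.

1.08 × 10^-6 M

Ag3AsO4(s) ⇌ 3 Ag^+ + AsO4^3-
Ksp = [Ag^+]^3[AsO4^3-]
With molar solubility s: [Ag^+] = 3s, [AsO4^3-] = s.
Substituting: Ksp = (3s)^3s = 27s^4
s^4 = 3.62 × 10^-23 / 27, so s = 1.08 x 10^-6 M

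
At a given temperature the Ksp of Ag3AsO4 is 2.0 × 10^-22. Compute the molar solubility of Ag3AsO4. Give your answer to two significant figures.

Ag3AsO4(s) ⇌ 3 Ag^+(aq) + AsO4^3-(aq)
Ksp = [Ag^+]^3[AsO4^3-]
With molar solubility s: [Ag^+] = 3s, [AsO4^3-] = s.
So Ksp = (3s)^3 × s = 27s^4
s^4 = 2.0 × 10^-22 / 27, so s = 1.6 × 10^-6 M

s = 1.6 × 10^-6 M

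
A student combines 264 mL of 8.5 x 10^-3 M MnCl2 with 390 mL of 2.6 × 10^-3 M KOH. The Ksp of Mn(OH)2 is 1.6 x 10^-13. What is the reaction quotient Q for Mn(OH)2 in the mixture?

Total volume = 264 + 390 = 654 mL.
[Mn^2+] = 8.5 × 10^-3 × (264/654) = 3.43 × 10^-3 M
[OH^-] = 2.6 x 10^-3 × (390/654) = 1.55 x 10^-3 M
Mn(OH)2(s) <=> Mn^2+(aq) + 2 OH^-(aq), so Q = [Mn^2+][OH^-]^2
Q = (3.43 × 10^-3)(1.55 × 10^-3)^2 = 8.2 × 10^-9
Q > Ksp, so Mn(OH)2 will precipitate.

Q = 8.2 × 10^-9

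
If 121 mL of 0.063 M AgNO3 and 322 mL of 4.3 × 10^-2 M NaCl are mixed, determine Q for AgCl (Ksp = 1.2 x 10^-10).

Total volume = 121 + 322 = 443 mL.
[Ag^+] = 6.3 × 10^-2 × (121/443) = 1.72 × 10^-2 M
[Cl^-] = 4.3 × 10^-2 × (322/443) = 3.13 x 10^-2 M
AgCl(s) ⇌ Ag^+(aq) + Cl^-(aq), so Q = [Ag^+][Cl^-]
Q = (1.72 x 10^-2)(3.13 × 10^-2) = 5.4 x 10^-4
Q > Ksp, so AgCl will precipitate.

Q ≈ 5.4 × 10^-4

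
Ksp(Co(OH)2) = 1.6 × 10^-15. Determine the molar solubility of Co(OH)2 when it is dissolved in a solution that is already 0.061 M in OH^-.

4.3e-13 M

Co(OH)2(s) <=> Co^2+ + 2 OH^-
Ksp = [Co^2+][OH^-]^2
If s mol/L dissolves here, [Co^2+] = s, [OH^-] = 0.061 + 2s ≈ 0.061 (since the OH^- already present dominates).
Ksp ≈ s × (0.061)^2
s = 4.3 × 10^-13 M
Check: 2s = 8.6 x 10^-13 ≪ 0.061, so the approximation is valid.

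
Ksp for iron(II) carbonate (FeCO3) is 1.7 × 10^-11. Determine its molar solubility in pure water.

FeCO3(s) ⇌ Fe^2+(aq) + CO3^2-(aq)
Ksp = [Fe^2+][CO3^2-]
If s mol/L of FeCO3 dissolves, [Fe^2+] = s and [CO3^2-] = s.
Ksp = s^2
s = (1.7 × 10^-11)^(1/2) = 4.1 x 10^-6 M

s = 4.1e-6 M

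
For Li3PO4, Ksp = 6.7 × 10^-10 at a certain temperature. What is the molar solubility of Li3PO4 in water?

2.2 × 10^-3 M

Li3PO4(s) ⇌ 3 Li^+ + PO4^3-
Ksp = [Li^+]^3[PO4^3-]
If s mol/L of Li3PO4 dissolves, [Li^+] = 3s and [PO4^3-] = s.
Ksp = (3s)^3s = 27s^4
Solving, s = (6.7 × 10^-10/27)^(1/4) = 2.2 × 10^-3 M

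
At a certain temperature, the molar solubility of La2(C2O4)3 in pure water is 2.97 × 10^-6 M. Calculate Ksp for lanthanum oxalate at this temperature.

La2(C2O4)3(s) ⇌ 2 La^3+(aq) + 3 C2O4^2-(aq)
With molar solubility s: [La^3+] = 2s, [C2O4^2-] = 3s.
Ksp = [La^3+]^2[C2O4^2-]^3
So Ksp = (2s)^2 × (3s)^3 = 108s^5
With s = 2.97 × 10^-6: Ksp = 2.50 × 10^-26

Ksp = 2.50 x 10^-26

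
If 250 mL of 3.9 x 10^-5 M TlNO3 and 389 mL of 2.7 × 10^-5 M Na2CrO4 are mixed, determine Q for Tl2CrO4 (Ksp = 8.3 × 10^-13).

Total volume = 250 + 389 = 639 mL.
[Tl^+] = 3.9 × 10^-5 × (250/639) = 1.53 × 10^-5 M
[CrO4^2-] = 2.7 × 10^-5 × (389/639) = 1.64 × 10^-5 M
Tl2CrO4(s) ⇌ 2 Tl^+(aq) + CrO4^2-(aq), so Q = [Tl^+]^2[CrO4^2-]
Q = (1.53 x 10^-5)^2(1.64 × 10^-5) = 3.8 × 10^-15
Q < Ksp, so no precipitate of Tl2CrO4 forms.

3.8 × 10^-15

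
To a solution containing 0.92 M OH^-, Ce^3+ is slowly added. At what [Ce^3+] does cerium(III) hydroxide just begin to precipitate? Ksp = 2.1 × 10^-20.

[Ce^3+] = 2.7 × 10^-20 M

Ce(OH)3(s) <=> Ce^3+ + 3 OH^-
Ksp = [Ce^3+][OH^-]^3
Precipitation begins when Q = Ksp. With [OH^-] = 0.92 M:
2.1 × 10^-20 = (0.92)^3 × [Ce^3+]
[Ce^3+] = (2.1 × 10^-20 / 7.79 × 10^-1) = 2.7 × 10^-20 M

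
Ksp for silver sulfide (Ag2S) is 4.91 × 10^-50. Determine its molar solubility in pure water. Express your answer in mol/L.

s = 2.31 × 10^-17 M

Ag2S(s) ⇌ 2 Ag^+(aq) + S^2-(aq)
Ksp = [Ag^+]^2[S^2-]
With molar solubility s: [Ag^+] = 2s, [S^2-] = s.
So Ksp = (2s)^2 × s = 4s^3
s^3 = 4.91 × 10^-50 / 4, so s = 2.31 × 10^-17 M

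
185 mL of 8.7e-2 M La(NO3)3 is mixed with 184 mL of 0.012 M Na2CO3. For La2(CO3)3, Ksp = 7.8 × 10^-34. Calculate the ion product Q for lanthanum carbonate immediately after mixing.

Total volume = 185 + 184 = 369 mL.
[La^3+] = 8.7 × 10^-2 × (185/369) = 4.36 × 10^-2 M
[CO3^2-] = 1.2 × 10^-2 × (184/369) = 5.98 x 10^-3 M
La2(CO3)3(s) ⇌ 2 La^3+ + 3 CO3^2-, so Q = [La^3+]^2[CO3^2-]^3
Q = (4.36 × 10^-2)^2(5.98 × 10^-3)^3 = 4.1 × 10^-10
Q > Ksp, so La2(CO3)3 will precipitate.

4.1 x 10^-10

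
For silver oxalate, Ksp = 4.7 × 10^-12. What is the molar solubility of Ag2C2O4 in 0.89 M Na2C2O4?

Ag2C2O4(s) ⇌ 2 Ag^+(aq) + C2O4^2-(aq)
Ksp = [Ag^+]^2[C2O4^2-]
Let s be the molar solubility in this solution. [Ag^+] = 2s, [C2O4^2-] = 0.89 + s ≈ 0.89 (since C2O4^2- from Na2C2O4 dominates).
Ksp ≈ (2s)^2 × 0.89
s = 1.1 x 10^-6 M
Check: s = 1.1 × 10^-6 ≪ 0.89, so the approximation is valid.

s = 1.1e-6 M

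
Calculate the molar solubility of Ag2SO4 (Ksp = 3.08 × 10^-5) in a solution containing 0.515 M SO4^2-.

s ≈ 3.87 x 10^-3 M

Ag2SO4(s) ⇌ 2 Ag^+(aq) + SO4^2-(aq)
Ksp = [Ag^+]^2[SO4^2-]
Let s be the molar solubility in this solution. [Ag^+] = 2s, [SO4^2-] = 0.515 + s ≈ 0.515 (since the SO4^2- already present dominates).
Ksp ≈ (2s)^2 × 0.515
s = 3.87 x 10^-3 M
Check: s = 3.9 x 10^-3 ≪ 0.515, so the approximation is valid.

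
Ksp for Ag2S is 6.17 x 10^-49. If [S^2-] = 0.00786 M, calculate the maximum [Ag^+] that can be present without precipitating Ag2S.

Ag2S(s) <=> 2 Ag^+ + S^2-
Ksp = [Ag^+]^2[S^2-]
Precipitation begins when Q = Ksp. With [S^2-] = 0.00786 M:
6.17 x 10^-49 = (0.00786) × [Ag^+]^2
[Ag^+] = (6.17 x 10^-49 / 7.86 × 10^-3)^(1/2) = 8.86 x 10^-24 M

8.86 x 10^-24 M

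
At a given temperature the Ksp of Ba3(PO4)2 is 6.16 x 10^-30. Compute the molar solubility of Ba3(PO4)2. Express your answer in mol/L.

Ba3(PO4)2(s) <=> 3 Ba^2+ + 2 PO4^3-
Ksp = [Ba^2+]^3[PO4^3-]^2
Let s = molar solubility. Then [Ba^2+] = 3s and [PO4^3-] = 2s.
Ksp = (3s)^3(2s)^2 = 108s^5
Solving, s = (6.16 x 10^-30/108)^(1/5) = 5.64 × 10^-7 M

5.64 x 10^-7 M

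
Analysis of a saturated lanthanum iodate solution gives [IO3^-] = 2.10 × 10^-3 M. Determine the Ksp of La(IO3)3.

Ksp ≈ 6.48 × 10^-12

La(IO3)3(s) ⇌ La^3+(aq) + 3 IO3^-(aq)
Stoichiometry gives [La^3+] = (1/3)[IO3^-] = 7.000 × 10^-4 M.
Ksp = [La^3+][IO3^-]^3
Ksp = 7.000 × 10^-4 × (2.10 x 10^-3)^3 = 6.48 x 10^-12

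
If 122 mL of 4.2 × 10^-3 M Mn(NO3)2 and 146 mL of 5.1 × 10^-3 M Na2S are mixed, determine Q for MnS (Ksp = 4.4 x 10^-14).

Total volume = 122 + 146 = 268 mL.
[Mn^2+] = 4.2 × 10^-3 × (122/268) = 1.91 × 10^-3 M
[S^2-] = 5.1 x 10^-3 × (146/268) = 2.78 × 10^-3 M
MnS(s) ⇌ Mn^2+(aq) + S^2-(aq), so Q = [Mn^2+][S^2-]
Q = (1.91 x 10^-3)(2.78 × 10^-3) = 5.3 x 10^-6
Q > Ksp, so MnS will precipitate.

Q = 5.3 x 10^-6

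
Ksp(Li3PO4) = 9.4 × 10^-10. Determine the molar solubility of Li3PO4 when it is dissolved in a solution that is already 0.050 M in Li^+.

s ≈ 7.5 × 10^-6 M

Li3PO4(s) <=> 3 Li^+(aq) + PO4^3-(aq)
Ksp = [Li^+]^3[PO4^3-]
Let s be the molar solubility in this solution. [Li^+] = 0.050 + 3s ≈ 0.050, [PO4^3-] = s (since the Li^+ already present dominates).
Ksp ≈ (0.050)^3 × s
s = 7.5 × 10^-6 M
Check: 3s = 2.3 × 10^-5 ≪ 0.050, so the approximation is valid.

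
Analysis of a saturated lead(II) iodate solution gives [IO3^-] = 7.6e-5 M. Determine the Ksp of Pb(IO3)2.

Pb(IO3)2(s) <=> Pb^2+(aq) + 2 IO3^-(aq)
Stoichiometry gives [Pb^2+] = (1/2)[IO3^-] = 3.80 × 10^-5 M.
Ksp = [Pb^2+][IO3^-]^2
Ksp = 3.80 × 10^-5 × (7.6 x 10^-5)^2 = 2.2 × 10^-13

Ksp ≈ 2.2 x 10^-13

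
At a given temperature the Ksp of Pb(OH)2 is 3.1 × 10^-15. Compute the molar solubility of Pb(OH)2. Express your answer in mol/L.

s = 9.2 x 10^-6 M

Pb(OH)2(s) ⇌ Pb^2+(aq) + 2 OH^-(aq)
Ksp = [Pb^2+][OH^-]^2
If s mol/L of Pb(OH)2 dissolves, [Pb^2+] = s and [OH^-] = 2s.
Substituting: Ksp = s(2s)^2 = 4s^3
Solving, s = (3.1 × 10^-15/4)^(1/3) = 9.2 × 10^-6 M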